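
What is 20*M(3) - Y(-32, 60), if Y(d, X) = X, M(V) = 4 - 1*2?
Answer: -20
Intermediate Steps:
M(V) = 2 (M(V) = 4 - 2 = 2)
20*M(3) - Y(-32, 60) = 20*2 - 1*60 = 40 - 60 = -20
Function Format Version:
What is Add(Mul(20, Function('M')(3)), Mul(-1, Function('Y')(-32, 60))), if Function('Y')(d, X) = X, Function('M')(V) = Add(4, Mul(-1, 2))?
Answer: -20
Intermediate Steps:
Function('M')(V) = 2 (Function('M')(V) = Add(4, -2) = 2)
Add(Mul(20, Function('M')(3)), Mul(-1, Function('Y')(-32, 60))) = Add(Mul(20, 2), Mul(-1, 60)) = Add(40, -60) = -20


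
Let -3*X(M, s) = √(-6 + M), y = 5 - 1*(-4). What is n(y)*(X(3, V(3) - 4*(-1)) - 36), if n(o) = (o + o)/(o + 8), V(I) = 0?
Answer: -648/17 - 6*I*√3/17 ≈ -38.118 - 0.61131*I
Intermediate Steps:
y = 9 (y = 5 + 4 = 9)
n(o) = 2*o/(8 + o) (n(o) = (2*o)/(8 + o) = 2*o/(8 + o))
X(M, s) = -√(-6 + M)/3
n(y)*(X(3, V(3) - 4*(-1)) - 36) = (2*9/(8 + 9))*(-√(-6 + 3)/3 - 36) = (2*9/17)*(-I*√3/3 - 36) = (2*9*(1/17))*(-I*√3/3 - 36) = 18*(-I*√3/3 - 36)/17 = 18*(-36 - I*√3/3)/17 = -648/17 - 6*I*√3/17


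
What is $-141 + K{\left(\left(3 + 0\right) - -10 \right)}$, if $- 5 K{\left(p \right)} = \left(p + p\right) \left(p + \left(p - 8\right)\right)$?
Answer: $- \frac{1173}{5} \approx -234.6$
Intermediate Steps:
$K{\left(p \right)} = - \frac{2 p \left(-8 + 2 p\right)}{5}$ ($K{\left(p \right)} = - \frac{\left(p + p\right) \left(p + \left(p - 8\right)\right)}{5} = - \frac{2 p \left(p + \left(-8 + p\right)\right)}{5} = - \frac{2 p \left(-8 + 2 p\right)}{5}$)
$-141 + K{\left(\left(3 + 0\right) - -10 \right)} = -141 + \frac{4 \left(\left(3 + 0\right) - -10\right) \left(4 - \left(\left(3 + 0\right) - -10\right)\right)}{5} = -141 + \frac{4 \left(3 + 10\right) \left(4 - \left(3 + 10\right)\right)}{5} = -141 + \frac{4}{5} \cdot 13 \left(4 - 13\right) = -141 + \frac{4}{5} \cdot 13 \left(-9\right) = -141 - \frac{468}{5} = - \frac{1173}{5}$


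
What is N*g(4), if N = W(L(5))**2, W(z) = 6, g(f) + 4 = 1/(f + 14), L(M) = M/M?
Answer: -142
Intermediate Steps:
L(M) = 1
g(f) = -4 + 1/(14 + f) (g(f) = -4 + 1/(f + 14) = -4 + 1/(14 + f))
N = 36 (N = 6**2 = 36)
N*g(4) = 36*((-55 - 4*4)/(14 + 4)) = 36*((-55 - 16)/18) = 36*((1/18)*(-71)) = 36*(-71/18) = -142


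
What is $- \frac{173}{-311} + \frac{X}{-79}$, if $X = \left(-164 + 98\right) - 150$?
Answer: $\frac{80843}{24569} \approx 3.2904$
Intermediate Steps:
$X = -216$ ($X = -66 - 150 = -216$)
$- \frac{173}{-311} + \frac{X}{-79} = - \frac{173}{-311} - \frac{216}{-79} = \left(-173\right) \left(- \frac{1}{311}\right) - - \frac{216}{79} = \frac{173}{311} + \frac{216}{79} = \frac{80843}{24569}$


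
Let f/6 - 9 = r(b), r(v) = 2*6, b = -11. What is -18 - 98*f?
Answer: -12366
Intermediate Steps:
r(v) = 12
f = 126 (f = 54 + 6*12 = 54 + 72 = 126)
-18 - 98*f = -18 - 98*126 = -18 - 12348 = -12366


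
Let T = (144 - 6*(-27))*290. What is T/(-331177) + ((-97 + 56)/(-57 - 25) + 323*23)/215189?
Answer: -150546537/644937986 ≈ -0.23343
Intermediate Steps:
T = 88740 (T = (144 + 162)*290 = 306*290 = 88740)
T/(-331177) + ((-97 + 56)/(-57 - 25) + 323*23)/215189 = 88740/(-331177) + ((-97 + 56)/(-57 - 25) + 323*23)/215189 = 88740*(-1/331177) + (-41/(-82) + 7429)*(1/215189) = -5220/19481 + (-41*(-1/82) + 7429)*(1/215189) = -5220/19481 + (½ + 7429)*(1/215189) = -5220/19481 + (14859/2)*(1/215189) = -5220/19481 + 1143/33106 = -150546537/644937986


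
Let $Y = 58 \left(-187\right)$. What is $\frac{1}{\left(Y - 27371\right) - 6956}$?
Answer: $- \frac{1}{45173} \approx -2.2137 \cdot 10^{-5}$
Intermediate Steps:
$Y = -10846$
$\frac{1}{\left(Y - 27371\right) - 6956} = \frac{1}{\left(-10846 - 27371\right) - 6956} = \frac{1}{-38217 - 6956} = \frac{1}{-45173} = - \frac{1}{45173}$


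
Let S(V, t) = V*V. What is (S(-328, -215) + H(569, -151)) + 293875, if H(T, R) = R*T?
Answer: 315540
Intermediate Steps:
S(V, t) = V²
(S(-328, -215) + H(569, -151)) + 293875 = ((-328)² - 151*569) + 293875 = (107584 - 85919) + 293875 = 21665 + 293875 = 315540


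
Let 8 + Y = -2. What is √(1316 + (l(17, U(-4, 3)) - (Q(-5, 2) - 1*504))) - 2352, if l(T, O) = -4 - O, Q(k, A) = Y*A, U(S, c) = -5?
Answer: -2352 + √1841 ≈ -2309.1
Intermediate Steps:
Y = -10 (Y = -8 - 2 = -10)
Q(k, A) = -10*A
√(1316 + (l(17, U(-4, 3)) - (Q(-5, 2) - 1*504))) - 2352 = √(1316 + ((-4 - 1*(-5)) - (-10*2 - 1*504))) - 2352 = √(1316 + ((-4 + 5) - (-20 - 504))) - 2352 = √(1316 + (1 - 1*(-524))) - 2352 = √(1316 + (1 + 524)) - 2352 = √(1316 + 525) - 2352 = √1841 - 2352 = -2352 + √1841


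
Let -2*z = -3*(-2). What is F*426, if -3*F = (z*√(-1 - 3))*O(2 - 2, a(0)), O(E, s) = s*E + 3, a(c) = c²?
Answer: 2556*I ≈ 2556.0*I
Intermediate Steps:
O(E, s) = 3 + E*s (O(E, s) = E*s + 3 = 3 + E*s)
z = -3 (z = -(-3)*(-2)/2 = -½*6 = -3)
F = 6*I (F = -(-3*√(-1 - 3))*(3 + (2 - 2)*0²)/3 = -(-6*I)*(3 + 0*0)/3 = -(-6*I)*(3 + 0)/3 = -(-6*I)*3/3 = -(-6)*I = 6*I ≈ 6.0*I)
F*426 = (6*I)*426 = 2556*I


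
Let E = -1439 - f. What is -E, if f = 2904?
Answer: 4343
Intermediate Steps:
E = -4343 (E = -1439 - 1*2904 = -1439 - 2904 = -4343)
-E = -1*(-4343) = 4343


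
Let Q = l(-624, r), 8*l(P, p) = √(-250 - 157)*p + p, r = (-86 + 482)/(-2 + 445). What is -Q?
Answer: -99/886 - 99*I*√407/886 ≈ -0.11174 - 2.2542*I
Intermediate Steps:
r = 396/443 ≈ 0.89391
l(P, p) = p/8 + I*p*√407/8 (l(P, p) = (√(-250 - 157)*p + p)/8 = (√(-407)*p + p)/8 = ((I*√407)*p + p)/8 = (I*p*√407 + p)/8 = (p + I*p*√407)/8 = p/8 + I*p*√407/8)
Q = 99/886 + 99*I*√407/886 (Q = (⅛)*(396/443)*(1 + I*√407) = 99/886 + 99*I*√407/886 ≈ 0.11174 + 2.2542*I)
-Q = -(99/886 + 99*I*√407/886) = -99/886 - 99*I*√407/886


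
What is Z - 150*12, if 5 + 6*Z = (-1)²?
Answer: -5402/3 ≈ -1800.7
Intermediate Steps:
Z = -⅔ (Z = -⅚ + (⅙)*(-1)² = -⅚ + (⅙)*1 = -⅚ + ⅙ = -⅔ ≈ -0.66667)
Z - 150*12 = -⅔ - 150*12 = -⅔ - 1800 = -5402/3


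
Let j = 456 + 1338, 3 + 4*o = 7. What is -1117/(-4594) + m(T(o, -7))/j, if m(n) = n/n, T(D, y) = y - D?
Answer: 502123/2060409 ≈ 0.24370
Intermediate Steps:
o = 1 (o = -¾ + (¼)*7 = -¾ + 7/4 = 1)
j = 1794
m(n) = 1
-1117/(-4594) + m(T(o, -7))/j = -1117/(-4594) + 1/1794 = -1117*(-1/4594) + 1*(1/1794) = 1117/4594 + 1/1794 = 502123/2060409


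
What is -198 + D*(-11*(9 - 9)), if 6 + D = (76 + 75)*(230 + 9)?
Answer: -198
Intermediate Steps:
D = 36083 (D = -6 + (76 + 75)*(230 + 9) = -6 + 151*239 = -6 + 36089 = 36083)
-198 + D*(-11*(9 - 9)) = -198 + 36083*(-11*(9 - 9)) = -198 + 36083*(-11*0) = -198 + 36083*0 = -198 + 0 = -198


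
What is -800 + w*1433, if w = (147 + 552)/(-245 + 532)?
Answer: 772067/287 ≈ 2690.1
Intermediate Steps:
w = 699/287 ≈ 2.4355
-800 + w*1433 = -800 + (699/287)*1433 = -800 + 1001667/287 = 772067/287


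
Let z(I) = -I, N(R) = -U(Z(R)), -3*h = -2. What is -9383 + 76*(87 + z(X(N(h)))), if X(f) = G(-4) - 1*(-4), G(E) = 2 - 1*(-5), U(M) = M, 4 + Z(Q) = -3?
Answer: -3607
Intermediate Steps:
h = 2/3 (h = -1/3*(-2) = 2/3 ≈ 0.66667)
Z(Q) = -7 (Z(Q) = -4 - 3 = -7)
G(E) = 7 (G(E) = 2 + 5 = 7)
N(R) = 7 (N(R) = -1*(-7) = 7)
X(f) = 11 (X(f) = 7 - 1*(-4) = 7 + 4 = 11)
-9383 + 76*(87 + z(X(N(h)))) = -9383 + 76*(87 - 1*11) = -9383 + 76*(87 - 11) = -9383 + 76*76 = -9383 + 5776 = -3607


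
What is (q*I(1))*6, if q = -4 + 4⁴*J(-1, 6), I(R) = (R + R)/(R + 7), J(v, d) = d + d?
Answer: 4602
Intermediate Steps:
J(v, d) = 2*d
I(R) = 2*R/(7 + R) (I(R) = (2*R)/(7 + R) = 2*R/(7 + R))
q = 3068 (q = -4 + 4⁴*(2*6) = -4 + 256*12 = -4 + 3072 = 3068)
(q*I(1))*6 = (3068*(2*1/(7 + 1)))*6 = (3068*(2*1/8))*6 = (3068*(2*1*(⅛)))*6 = (3068*(¼))*6 = 767*6 = 4602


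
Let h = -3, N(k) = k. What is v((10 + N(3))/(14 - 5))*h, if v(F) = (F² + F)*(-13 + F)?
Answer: 29744/243 ≈ 122.40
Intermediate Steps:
v(F) = (-13 + F)*(F + F²) (v(F) = (F + F²)*(-13 + F) = (-13 + F)*(F + F²))
v((10 + N(3))/(14 - 5))*h = (((10 + 3)/(14 - 5))*(-13 + ((10 + 3)/(14 - 5))² - 12*(10 + 3)/(14 - 5)))*(-3) = ((13/9)*(-13 + (13/9)² - 156/9))*(-3) = ((13*(⅑))*(-13 + (13*(⅑))² - 156/9))*(-3) = (13*(-13 + (13/9)² - 12*13/9)/9)*(-3) = (13*(-13 + 169/81 - 52/3)/9)*(-3) = ((13/9)*(-2288/81))*(-3) = -29744/729*(-3) = 29744/243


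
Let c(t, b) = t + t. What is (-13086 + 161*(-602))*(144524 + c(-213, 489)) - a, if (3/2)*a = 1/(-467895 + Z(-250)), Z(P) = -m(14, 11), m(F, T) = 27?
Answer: -11126202138232271/701883 ≈ -1.5852e+10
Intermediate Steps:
Z(P) = -27 (Z(P) = -1*27 = -27)
c(t, b) = 2*t
a = -1/701883 (a = 2/(3*(-467895 - 27)) = (⅔)/(-467922) = (⅔)*(-1/467922) = -1/701883 ≈ -1.4247e-6)
(-13086 + 161*(-602))*(144524 + c(-213, 489)) - a = (-13086 + 161*(-602))*(144524 + 2*(-213)) - 1*(-1/701883) = (-13086 - 96922)*(144524 - 426) + 1/701883 = -110008*144098 + 1/701883 = -15851932784 + 1/701883 = -11126202138232271/701883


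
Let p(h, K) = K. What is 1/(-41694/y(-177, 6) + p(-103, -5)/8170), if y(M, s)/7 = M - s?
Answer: 697718/22708905 ≈ 0.030724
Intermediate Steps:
y(M, s) = -7*s + 7*M (y(M, s) = 7*(M - s) = -7*s + 7*M)
1/(-41694/y(-177, 6) + p(-103, -5)/8170) = 1/(-41694/(-7*6 + 7*(-177)) - 5/8170) = 1/(-41694/(-42 - 1239) - 5*1/8170) = 1/(-41694/(-1281) - 1/1634) = 1/(-41694*(-1/1281) - 1/1634) = 1/(13898/427 - 1/1634) = 1/(22708905/697718) = 697718/22708905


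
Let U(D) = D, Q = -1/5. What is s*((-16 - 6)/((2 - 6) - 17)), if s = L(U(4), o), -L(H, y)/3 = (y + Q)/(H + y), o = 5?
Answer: -176/105 ≈ -1.6762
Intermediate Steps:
Q = -⅕ (Q = -1*⅕ = -⅕ ≈ -0.20000)
L(H, y) = -3*(-⅕ + y)/(H + y) (L(H, y) = -3*(y - ⅕)/(H + y) = -3*(-⅕ + y)/(H + y))
s = -8/5 (s = (⅗ - 3*5)/(4 + 5) = (⅗ - 15)/9 = (⅑)*(-72/5) = -8/5 ≈ -1.6000)
s*((-16 - 6)/((2 - 6) - 17)) = -8*(-16 - 6)/(5*((2 - 6) - 17)) = -(-176)/(5*(-4 - 17)) = -(-176)/(5*(-21)) = -(-176)*(-1)/(5*21) = -8/5*22/21 = -176/105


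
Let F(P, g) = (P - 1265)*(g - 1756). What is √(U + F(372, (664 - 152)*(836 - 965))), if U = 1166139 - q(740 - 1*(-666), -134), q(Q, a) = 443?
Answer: 2*√15428667 ≈ 7855.9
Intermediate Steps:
F(P, g) = (-1756 + g)*(-1265 + P) (F(P, g) = (-1265 + P)*(-1756 + g) = (-1756 + g)*(-1265 + P))
U = 1165696 (U = 1166139 - 1*443 = 1166139 - 443 = 1165696)
√(U + F(372, (664 - 152)*(836 - 965))) = √(1165696 + (2221340 - 1756*372 - 1265*(664 - 152)*(836 - 965) + 372*((664 - 152)*(836 - 965)))) = √(1165696 + (2221340 - 653232 - 647680*(-129) + 372*(512*(-129)))) = √(1165696 + (2221340 - 653232 - 1265*(-66048) + 372*(-66048))) = √(1165696 + (2221340 - 653232 + 83550720 - 24569856)) = √(1165696 + 60548972) = √61714668 = 2*√15428667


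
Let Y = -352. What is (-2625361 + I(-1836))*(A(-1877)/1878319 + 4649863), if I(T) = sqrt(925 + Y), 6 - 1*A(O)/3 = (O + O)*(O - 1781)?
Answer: -22929600595208809759/1878319 + 8733884823919*sqrt(573)/1878319 ≈ -1.2207e+13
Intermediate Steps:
A(O) = 18 - 6*O*(-1781 + O) (A(O) = 18 - 3*(O + O)*(O - 1781) = 18 - 3*2*O*(-1781 + O) = 18 - 6*O*(-1781 + O))
I(T) = sqrt(573) (I(T) = sqrt(925 - 352) = sqrt(573))
(-2625361 + I(-1836))*(A(-1877)/1878319 + 4649863) = (-2625361 + sqrt(573))*((18 - 6*(-1877)**2 + 10686*(-1877))/1878319 + 4649863) = (-2625361 + sqrt(573))*((18 - 6*3523129 - 20057622)*(1/1878319) + 4649863) = (-2625361 + sqrt(573))*((18 - 21138774 - 20057622)*(1/1878319) + 4649863) = (-2625361 + sqrt(573))*(-41196378*1/1878319 + 4649863) = (-2625361 + sqrt(573))*(-41196378/1878319 + 4649863) = (-2625361 + sqrt(573))*(8733884823919/1878319) = -22929600595208809759/1878319 + 8733884823919*sqrt(573)/1878319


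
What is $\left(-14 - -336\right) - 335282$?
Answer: $-334960$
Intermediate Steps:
$\left(-14 - -336\right) - 335282 = \left(-14 + 336\right) - 335282 = 322 - 335282 = -334960$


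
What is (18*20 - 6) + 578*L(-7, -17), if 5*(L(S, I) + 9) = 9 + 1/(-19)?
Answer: -72460/19 ≈ -3813.7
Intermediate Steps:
L(S, I) = -137/19 (L(S, I) = -9 + (9 + 1/(-19))/5 = -9 + (9 - 1/19)/5 = -9 + (⅕)*(170/19) = -9 + 34/19 = -137/19)
(18*20 - 6) + 578*L(-7, -17) = (18*20 - 6) + 578*(-137/19) = (360 - 6) - 79186/19 = 354 - 79186/19 = -72460/19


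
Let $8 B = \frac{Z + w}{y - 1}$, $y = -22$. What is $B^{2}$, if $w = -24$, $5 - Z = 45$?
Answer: $\frac{64}{529} \approx 0.12098$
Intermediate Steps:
$Z = -40$ ($Z = 5 - 45 = -40$)
$B = \frac{8}{23}$ ($B = \frac{\left(-40 - 24\right) \frac{1}{-22 - 1}}{8} = \frac{\left(-64\right) \frac{1}{-22 + \left(2 - 3\right)}}{8} = \frac{\left(-64\right) \frac{1}{-22 - 1}}{8} = \frac{\left(-64\right) \frac{1}{-23}}{8} = \frac{\left(-64\right) \left(- \frac{1}{23}\right)}{8} = \frac{1}{8} \cdot \frac{64}{23} = \frac{8}{23} \approx 0.34783$)
$B^{2} = \left(\frac{8}{23}\right)^{2} = \frac{64}{529}$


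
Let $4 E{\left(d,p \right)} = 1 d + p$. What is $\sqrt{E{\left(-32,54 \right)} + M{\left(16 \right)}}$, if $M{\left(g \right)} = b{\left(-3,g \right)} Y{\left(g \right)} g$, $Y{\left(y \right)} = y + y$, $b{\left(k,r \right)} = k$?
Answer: $\frac{i \sqrt{6122}}{2} \approx 39.122 i$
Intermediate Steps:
$E{\left(d,p \right)} = \frac{d}{4} + \frac{p}{4}$ ($E{\left(d,p \right)} = \frac{1 d + p}{4} = \frac{d + p}{4} = \frac{d}{4} + \frac{p}{4}$)
$Y{\left(y \right)} = 2 y$
$M{\left(g \right)} = - 6 g^{2}$ ($M{\left(g \right)} = - 3 \cdot 2 g g = - 6 g g = - 6 g^{2}$)
$\sqrt{E{\left(-32,54 \right)} + M{\left(16 \right)}} = \sqrt{\left(\frac{1}{4} \left(-32\right) + \frac{1}{4} \cdot 54\right) - 6 \cdot 16^{2}} = \sqrt{\left(-8 + \frac{27}{2}\right) - 1536} = \sqrt{\frac{11}{2} - 1536} = \sqrt{- \frac{3061}{2}} = \frac{i \sqrt{6122}}{2}$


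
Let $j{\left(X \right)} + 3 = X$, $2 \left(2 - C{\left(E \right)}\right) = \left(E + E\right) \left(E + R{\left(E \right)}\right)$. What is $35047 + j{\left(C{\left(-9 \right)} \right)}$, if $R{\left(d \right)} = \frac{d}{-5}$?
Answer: $\frac{174906}{5} \approx 34981.0$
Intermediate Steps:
$R{\left(d \right)} = - \frac{d}{5}$ ($R{\left(d \right)} = d \left(- \frac{1}{5}\right) = - \frac{d}{5}$)
$C{\left(E \right)} = 2 - \frac{4 E^{2}}{5}$ ($C{\left(E \right)} = 2 - \frac{\left(E + E\right) \left(E - \frac{E}{5}\right)}{2} = 2 - \frac{2 E \frac{4 E}{5}}{2} = 2 - \frac{\frac{8}{5} E^{2}}{2} = 2 - \frac{4 E^{2}}{5}$)
$j{\left(X \right)} = -3 + X$
$35047 + j{\left(C{\left(-9 \right)} \right)} = 35047 + \left(-3 + \left(2 - \frac{4 \left(-9\right)^{2}}{5}\right)\right) = 35047 + \left(-3 + \left(2 - \frac{324}{5}\right)\right) = 35047 - \frac{329}{5} = \frac{174906}{5}$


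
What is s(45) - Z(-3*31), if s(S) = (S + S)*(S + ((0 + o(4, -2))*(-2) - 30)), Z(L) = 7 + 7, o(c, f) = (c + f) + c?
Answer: 256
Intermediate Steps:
o(c, f) = f + 2*c
Z(L) = 14
s(S) = 2*S*(-42 + S) (s(S) = (S + S)*(S + ((0 + (-2 + 2*4))*(-2) - 30)) = (2*S)*(S + ((0 + (-2 + 8))*(-2) - 30)) = (2*S)*(S + ((0 + 6)*(-2) - 30)) = (2*S)*(S + (6*(-2) - 30)) = (2*S)*(S + (-12 - 30)) = (2*S)*(S - 42) = (2*S)*(-42 + S) = 2*S*(-42 + S))
s(45) - Z(-3*31) = 2*45*(-42 + 45) - 1*14 = 2*45*3 - 14 = 270 - 14 = 256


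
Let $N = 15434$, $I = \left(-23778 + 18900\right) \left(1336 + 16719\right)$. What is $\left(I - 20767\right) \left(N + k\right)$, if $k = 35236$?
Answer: $-4463675198190$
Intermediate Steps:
$I = -88072290$ ($I = \left(-4878\right) 18055 = -88072290$)
$\left(I - 20767\right) \left(N + k\right) = \left(-88072290 - 20767\right) \left(15434 + 35236\right) = \left(-88093057\right) 50670 = -4463675198190$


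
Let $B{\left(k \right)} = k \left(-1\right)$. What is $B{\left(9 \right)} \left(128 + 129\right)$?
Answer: $-2313$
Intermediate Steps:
$B{\left(k \right)} = - k$
$B{\left(9 \right)} \left(128 + 129\right) = \left(-1\right) 9 \left(128 + 129\right) = \left(-9\right) 257 = -2313$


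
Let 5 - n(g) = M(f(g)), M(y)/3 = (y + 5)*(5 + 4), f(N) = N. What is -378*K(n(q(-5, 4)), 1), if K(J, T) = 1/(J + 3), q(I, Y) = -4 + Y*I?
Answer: -378/521 ≈ -0.72553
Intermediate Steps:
q(I, Y) = -4 + I*Y
M(y) = 135 + 27*y (M(y) = 3*((y + 5)*(5 + 4)) = 3*((5 + y)*9) = 3*(45 + 9*y) = 135 + 27*y)
n(g) = -130 - 27*g (n(g) = 5 - (135 + 27*g) = 5 + (-135 - 27*g) = -130 - 27*g)
K(J, T) = 1/(3 + J)
-378*K(n(q(-5, 4)), 1) = -378/(3 + (-130 - 27*(-4 - 5*4))) = -378/(3 + (-130 - 27*(-4 - 20))) = -378/(3 + (-130 - 27*(-24))) = -378/(3 + (-130 + 648)) = -378/(3 + 518) = -378/521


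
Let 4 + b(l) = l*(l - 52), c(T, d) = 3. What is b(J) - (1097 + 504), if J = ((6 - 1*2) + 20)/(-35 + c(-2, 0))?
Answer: -25047/16 ≈ -1565.4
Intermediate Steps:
J = -3/4 (J = ((6 - 1*2) + 20)/(-35 + 3) = ((6 - 2) + 20)/(-32) = (4 + 20)*(-1/32) = 24*(-1/32) = -3/4 ≈ -0.75000)
b(l) = -4 + l*(-52 + l) (b(l) = -4 + l*(l - 52) = -4 + l*(-52 + l))
b(J) - (1097 + 504) = (-4 + (-3/4)**2 - 52*(-3/4)) - (1097 + 504) = (-4 + 9/16 + 39) - 1*1601 = 569/16 - 1601 = -25047/16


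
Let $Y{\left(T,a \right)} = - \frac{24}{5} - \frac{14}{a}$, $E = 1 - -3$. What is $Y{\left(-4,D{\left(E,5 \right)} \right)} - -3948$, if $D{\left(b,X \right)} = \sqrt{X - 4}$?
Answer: $\frac{19646}{5} \approx 3929.2$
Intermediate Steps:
$E = 4$ ($E = 1 + 3 = 4$)
$D{\left(b,X \right)} = \sqrt{-4 + X}$
$Y{\left(T,a \right)} = - \frac{24}{5} - \frac{14}{a}$ ($Y{\left(T,a \right)} = \left(-24\right) \frac{1}{5} - \frac{14}{a} = - \frac{24}{5} - \frac{14}{a}$)
$Y{\left(-4,D{\left(E,5 \right)} \right)} - -3948 = \left(- \frac{24}{5} - \frac{14}{\sqrt{-4 + 5}}\right) - -3948 = \left(- \frac{24}{5} - \frac{14}{\sqrt{1}}\right) + 3948 = \left(- \frac{24}{5} - \frac{14}{1}\right) + 3948 = \left(- \frac{24}{5} - 14\right) + 3948 = - \frac{94}{5} + 3948 = \frac{19646}{5}$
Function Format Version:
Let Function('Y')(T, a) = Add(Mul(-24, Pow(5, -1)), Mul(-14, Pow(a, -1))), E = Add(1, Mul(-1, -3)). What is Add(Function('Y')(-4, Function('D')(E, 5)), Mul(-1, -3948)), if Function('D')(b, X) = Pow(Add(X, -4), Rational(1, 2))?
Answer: Rational(19646, 5) ≈ 3929.2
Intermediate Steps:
E = 4 (E = Add(1, 3) = 4)
Function('D')(b, X) = Pow(Add(-4, X), Rational(1, 2))
Function('Y')(T, a) = Add(Rational(-24, 5), Mul(-14, Pow(a, -1))) (Function('Y')(T, a) = Add(Mul(-24, Rational(1, 5)), Mul(-14, Pow(a, -1))) = Add(Rational(-24, 5), Mul(-14, Pow(a, -1))))
Add(Function('Y')(-4, Function('D')(E, 5)), Mul(-1, -3948)) = Add(Add(Rational(-24, 5), Mul(-14, Pow(Pow(Add(-4, 5), Rational(1, 2)), -1))), Mul(-1, -3948)) = Add(Add(Rational(-24, 5), Mul(-14, Pow(Pow(1, Rational(1, 2)), -1))), 3948) = Add(Add(Rational(-24, 5), Mul(-14, Pow(1, -1))), 3948) = Add(Add(Rational(-24, 5), Mul(-14, 1)), 3948) = Add(Add(Rational(-24, 5), -14), 3948) = Add(Rational(-94, 5), 3948) = Rational(19646, 5)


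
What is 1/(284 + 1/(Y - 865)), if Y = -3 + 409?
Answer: 459/130355 ≈ 0.0035212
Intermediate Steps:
Y = 406
1/(284 + 1/(Y - 865)) = 1/(284 + 1/(406 - 865)) = 1/(284 + 1/(-459)) = 1/(284 - 1/459) = 1/(130355/459) = 459/130355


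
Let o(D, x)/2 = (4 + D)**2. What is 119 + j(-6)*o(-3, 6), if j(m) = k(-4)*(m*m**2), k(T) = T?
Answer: 1847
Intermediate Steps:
o(D, x) = 2*(4 + D)**2
j(m) = -4*m**3 (j(m) = -4*m*m**2 = -4*m**3)
119 + j(-6)*o(-3, 6) = 119 + (-4*(-6)**3)*(2*(4 - 3)**2) = 119 + (-4*(-216))*(2*1**2) = 119 + 864*(2*1) = 119 + 864*2 = 119 + 1728 = 1847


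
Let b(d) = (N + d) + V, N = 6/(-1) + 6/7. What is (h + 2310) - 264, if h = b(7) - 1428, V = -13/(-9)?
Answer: 39142/63 ≈ 621.30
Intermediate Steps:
V = 13/9 (V = -13*(-1/9) = 13/9 ≈ 1.4444)
N = -36/7 (N = 6*(-1) + 6*(1/7) = -6 + 6/7 = -36/7 ≈ -5.1429)
b(d) = -233/63 + d (b(d) = (-36/7 + d) + 13/9 = -233/63 + d)
h = -89756/63 (h = (-233/63 + 7) - 1428 = 208/63 - 1428 = -89756/63 ≈ -1424.7)
(h + 2310) - 264 = (-89756/63 + 2310) - 264 = 55774/63 - 264 = 39142/63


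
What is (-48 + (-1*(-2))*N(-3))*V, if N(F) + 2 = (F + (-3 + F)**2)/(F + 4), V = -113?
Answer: -1582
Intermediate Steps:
N(F) = -2 + (F + (-3 + F)**2)/(4 + F) (N(F) = -2 + (F + (-3 + F)**2)/(F + 4) = -2 + (F + (-3 + F)**2)/(4 + F))
(-48 + (-1*(-2))*N(-3))*V = (-48 + (-1*(-2))*((-8 + (-3 - 3)**2 - 1*(-3))/(4 - 3)))*(-113) = (-48 + 2*((-8 + (-6)**2 + 3)/1))*(-113) = (-48 + 2*(1*(-8 + 36 + 3)))*(-113) = (-48 + 2*(1*31))*(-113) = (-48 + 2*31)*(-113) = (-48 + 62)*(-113) = 14*(-113) = -1582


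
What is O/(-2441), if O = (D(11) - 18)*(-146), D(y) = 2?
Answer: -2336/2441 ≈ -0.95698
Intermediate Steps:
O = 2336 (O = (2 - 18)*(-146) = -16*(-146) = 2336)
O/(-2441) = 2336/(-2441) = 2336*(-1/2441) = -2336/2441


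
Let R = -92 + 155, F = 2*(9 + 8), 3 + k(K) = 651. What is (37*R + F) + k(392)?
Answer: 3013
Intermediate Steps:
k(K) = 648 (k(K) = -3 + 651 = 648)
F = 34 (F = 2*17 = 34)
R = 63
(37*R + F) + k(392) = (37*63 + 34) + 648 = (2331 + 34) + 648 = 2365 + 648 = 3013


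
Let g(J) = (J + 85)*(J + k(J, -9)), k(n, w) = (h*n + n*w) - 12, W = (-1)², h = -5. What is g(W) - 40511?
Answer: -42661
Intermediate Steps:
W = 1
k(n, w) = -12 - 5*n + n*w (k(n, w) = (-5*n + n*w) - 12 = -12 - 5*n + n*w)
g(J) = (-12 - 13*J)*(85 + J) (g(J) = (J + 85)*(J + (-12 - 5*J + J*(-9))) = (85 + J)*(J + (-12 - 5*J - 9*J)) = (85 + J)*(J + (-12 - 14*J)) = (85 + J)*(-12 - 13*J) = (-12 - 13*J)*(85 + J))
g(W) - 40511 = (-1020 - 1117*1 - 13*1²) - 40511 = (-1020 - 1117 - 13*1) - 40511 = (-1020 - 1117 - 13) - 40511 = -2150 - 40511 = -42661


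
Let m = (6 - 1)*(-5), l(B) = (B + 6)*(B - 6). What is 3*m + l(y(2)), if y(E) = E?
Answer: -107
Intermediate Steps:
l(B) = (-6 + B)*(6 + B) (l(B) = (6 + B)*(-6 + B) = (-6 + B)*(6 + B))
m = -25 (m = 5*(-5) = -25)
3*m + l(y(2)) = 3*(-25) + (-36 + 2**2) = -75 + (-36 + 4) = -75 - 32 = -107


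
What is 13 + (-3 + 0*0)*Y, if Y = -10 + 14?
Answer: 1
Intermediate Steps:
Y = 4
13 + (-3 + 0*0)*Y = 13 + (-3 + 0*0)*4 = 13 + (-3 + 0)*4 = 13 - 3*4 = 13 - 12 = 1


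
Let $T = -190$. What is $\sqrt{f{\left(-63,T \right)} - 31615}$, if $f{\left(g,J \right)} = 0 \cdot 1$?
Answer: $i \sqrt{31615} \approx 177.81 i$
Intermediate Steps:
$f{\left(g,J \right)} = 0$
$\sqrt{f{\left(-63,T \right)} - 31615} = \sqrt{0 - 31615} = \sqrt{-31615} = i \sqrt{31615}$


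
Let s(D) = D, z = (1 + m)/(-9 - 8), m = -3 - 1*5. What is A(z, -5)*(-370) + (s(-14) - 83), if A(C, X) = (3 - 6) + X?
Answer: 2863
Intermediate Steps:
m = -8 (m = -3 - 5 = -8)
z = 7/17 (z = (1 - 8)/(-9 - 8) = -7/(-17) = -7*(-1/17) = 7/17 ≈ 0.41176)
A(C, X) = -3 + X
A(z, -5)*(-370) + (s(-14) - 83) = (-3 - 5)*(-370) + (-14 - 83) = -8*(-370) - 97 = 2960 - 97 = 2863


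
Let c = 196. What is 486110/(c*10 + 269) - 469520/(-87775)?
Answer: 8742973066/39130095 ≈ 223.43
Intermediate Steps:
486110/(c*10 + 269) - 469520/(-87775) = 486110/(196*10 + 269) - 469520/(-87775) = 486110/(1960 + 269) - 469520*(-1/87775) = 486110/2229 + 93904/17555 = 8742973066/39130095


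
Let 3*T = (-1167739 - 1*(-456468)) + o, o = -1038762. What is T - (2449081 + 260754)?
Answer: -9879538/3 ≈ -3.2932e+6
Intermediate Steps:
T = -1750033/3 (T = ((-1167739 - 1*(-456468)) - 1038762)/3 = ((-1167739 + 456468) - 1038762)/3 = (-711271 - 1038762)/3 = (⅓)*(-1750033) = -1750033/3 ≈ -5.8334e+5)
T - (2449081 + 260754) = -1750033/3 - (2449081 + 260754) = -1750033/3 - 1*2709835 = -1750033/3 - 2709835 = -9879538/3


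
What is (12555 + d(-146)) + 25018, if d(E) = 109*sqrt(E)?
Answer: 37573 + 109*I*sqrt(146) ≈ 37573.0 + 1317.1*I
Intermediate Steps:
(12555 + d(-146)) + 25018 = (12555 + 109*sqrt(-146)) + 25018 = (12555 + 109*(I*sqrt(146))) + 25018 = (12555 + 109*I*sqrt(146)) + 25018 = 37573 + 109*I*sqrt(146)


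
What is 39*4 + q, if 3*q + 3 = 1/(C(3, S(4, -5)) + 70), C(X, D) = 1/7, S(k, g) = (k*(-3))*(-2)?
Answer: 228322/1473 ≈ 155.00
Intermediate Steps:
S(k, g) = 6*k (S(k, g) = -3*k*(-2) = 6*k)
C(X, D) = ⅐
q = -1466/1473 (q = -1 + 1/(3*(⅐ + 70)) = -1 + 1/(3*(491/7)) = -1 + (⅓)*(7/491) = -1 + 7/1473 = -1466/1473 ≈ -0.99525)
39*4 + q = 39*4 - 1466/1473 = 156 - 1466/1473 = 228322/1473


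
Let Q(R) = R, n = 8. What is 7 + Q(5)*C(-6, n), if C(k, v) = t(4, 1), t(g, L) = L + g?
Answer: 32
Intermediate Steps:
C(k, v) = 5 (C(k, v) = 1 + 4 = 5)
7 + Q(5)*C(-6, n) = 7 + 5*5 = 7 + 25 = 32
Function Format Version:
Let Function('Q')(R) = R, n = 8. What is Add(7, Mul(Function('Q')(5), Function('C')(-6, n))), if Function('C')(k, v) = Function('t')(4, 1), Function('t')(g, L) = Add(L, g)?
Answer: 32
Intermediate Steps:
Function('C')(k, v) = 5 (Function('C')(k, v) = Add(1, 4) = 5)
Add(7, Mul(Function('Q')(5), Function('C')(-6, n))) = Add(7, Mul(5, 5)) = Add(7, 25) = 32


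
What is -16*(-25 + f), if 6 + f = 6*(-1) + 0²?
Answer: 592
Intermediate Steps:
f = -12 (f = -6 + (6*(-1) + 0²) = -6 + (-6 + 0) = -6 - 6 = -12)
-16*(-25 + f) = -16*(-25 - 12) = -16*(-37) = 592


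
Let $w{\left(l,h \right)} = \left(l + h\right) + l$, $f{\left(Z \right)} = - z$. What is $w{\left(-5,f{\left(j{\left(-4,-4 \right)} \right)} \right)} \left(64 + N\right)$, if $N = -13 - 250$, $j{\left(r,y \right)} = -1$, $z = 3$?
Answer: $2587$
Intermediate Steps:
$f{\left(Z \right)} = -3$ ($f{\left(Z \right)} = \left(-1\right) 3 = -3$)
$N = -263$
$w{\left(l,h \right)} = h + 2 l$ ($w{\left(l,h \right)} = \left(h + l\right) + l = h + 2 l$)
$w{\left(-5,f{\left(j{\left(-4,-4 \right)} \right)} \right)} \left(64 + N\right) = \left(-3 + 2 \left(-5\right)\right) \left(64 - 263\right) = \left(-3 - 10\right) \left(-199\right) = \left(-13\right) \left(-199\right) = 2587$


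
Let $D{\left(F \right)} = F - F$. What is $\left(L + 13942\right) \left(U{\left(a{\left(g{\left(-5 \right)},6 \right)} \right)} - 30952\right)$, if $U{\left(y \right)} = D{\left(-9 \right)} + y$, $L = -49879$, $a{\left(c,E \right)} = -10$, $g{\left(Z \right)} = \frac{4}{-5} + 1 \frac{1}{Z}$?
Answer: $1112681394$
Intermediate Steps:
$g{\left(Z \right)} = - \frac{4}{5} + \frac{1}{Z}$ ($g{\left(Z \right)} = 4 \left(- \frac{1}{5}\right) + \frac{1}{Z} = - \frac{4}{5} + \frac{1}{Z}$)
$D{\left(F \right)} = 0$
$U{\left(y \right)} = y$ ($U{\left(y \right)} = 0 + y = y$)
$\left(L + 13942\right) \left(U{\left(a{\left(g{\left(-5 \right)},6 \right)} \right)} - 30952\right) = \left(-49879 + 13942\right) \left(-10 - 30952\right) = \left(-35937\right) \left(-30962\right) = 1112681394$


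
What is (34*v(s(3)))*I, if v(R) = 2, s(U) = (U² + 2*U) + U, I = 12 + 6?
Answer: 1224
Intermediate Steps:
I = 18
s(U) = U² + 3*U
(34*v(s(3)))*I = (34*2)*18 = 68*18 = 1224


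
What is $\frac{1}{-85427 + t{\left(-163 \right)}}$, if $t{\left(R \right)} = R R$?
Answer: $- \frac{1}{58858} \approx -1.699 \cdot 10^{-5}$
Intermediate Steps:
$t{\left(R \right)} = R^{2}$
$\frac{1}{-85427 + t{\left(-163 \right)}} = \frac{1}{-85427 + \left(-163\right)^{2}} = \frac{1}{-85427 + 26569} = \frac{1}{-58858} = - \frac{1}{58858}$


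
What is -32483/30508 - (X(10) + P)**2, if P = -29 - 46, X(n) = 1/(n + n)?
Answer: -17141124927/3050800 ≈ -5618.6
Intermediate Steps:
X(n) = 1/(2*n)
P = -75
-32483/30508 - (X(10) + P)**2 = -32483/30508 - ((1/2)/10 - 75)**2 = -32483*1/30508 - ((1/2)*(1/10) - 75)**2 = -32483/30508 - (1/20 - 75)**2 = -32483/30508 - (-1499/20)**2 = -32483/30508 - 1*2247001/400 = -32483/30508 - 2247001/400 = -17141124927/3050800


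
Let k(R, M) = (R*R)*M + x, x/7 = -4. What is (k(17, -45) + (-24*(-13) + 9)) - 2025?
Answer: -14737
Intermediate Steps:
x = -28 (x = 7*(-4) = -28)
k(R, M) = -28 + M*R² (k(R, M) = (R*R)*M - 28 = R²*M - 28 = M*R² - 28 = -28 + M*R²)
(k(17, -45) + (-24*(-13) + 9)) - 2025 = ((-28 - 45*17²) + (-24*(-13) + 9)) - 2025 = ((-28 - 45*289) + (312 + 9)) - 2025 = ((-28 - 13005) + 321) - 2025 = (-13033 + 321) - 2025 = -12712 - 2025 = -14737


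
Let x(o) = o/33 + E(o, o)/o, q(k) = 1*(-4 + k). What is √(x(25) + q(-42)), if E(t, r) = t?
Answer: 2*I*√12045/33 ≈ 6.6515*I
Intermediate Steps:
q(k) = -4 + k
x(o) = 1 + o/33 (x(o) = o/33 + o/o = o*(1/33) + 1 = o/33 + 1 = 1 + o/33)
√(x(25) + q(-42)) = √((1 + (1/33)*25) + (-4 - 42)) = √((1 + 25/33) - 46) = √(58/33 - 46) = √(-1460/33) = 2*I*√12045/33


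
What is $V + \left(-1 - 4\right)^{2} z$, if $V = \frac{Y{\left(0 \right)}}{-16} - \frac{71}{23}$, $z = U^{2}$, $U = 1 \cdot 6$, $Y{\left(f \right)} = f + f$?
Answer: $\frac{20629}{23} \approx 896.91$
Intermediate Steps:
$Y{\left(f \right)} = 2 f$
$U = 6$
$z = 36$ ($z = 6^{2} = 36$)
$V = - \frac{71}{23}$ ($V = \frac{2 \cdot 0}{-16} - \frac{71}{23} = 0 \left(- \frac{1}{16}\right) - \frac{71}{23} = 0 - \frac{71}{23} = - \frac{71}{23} \approx -3.087$)
$V + \left(-1 - 4\right)^{2} z = - \frac{71}{23} + \left(-1 - 4\right)^{2} \cdot 36 = - \frac{71}{23} + \left(-5\right)^{2} \cdot 36 = - \frac{71}{23} + 25 \cdot 36 = - \frac{71}{23} + 900 = \frac{20629}{23}$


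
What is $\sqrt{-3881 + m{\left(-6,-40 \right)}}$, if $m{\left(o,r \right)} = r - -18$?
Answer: $i \sqrt{3903} \approx 62.474 i$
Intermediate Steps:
$m{\left(o,r \right)} = 18 + r$ ($m{\left(o,r \right)} = r + 18 = 18 + r$)
$\sqrt{-3881 + m{\left(-6,-40 \right)}} = \sqrt{-3881 + \left(18 - 40\right)} = \sqrt{-3881 - 22} = \sqrt{-3903} = i \sqrt{3903}$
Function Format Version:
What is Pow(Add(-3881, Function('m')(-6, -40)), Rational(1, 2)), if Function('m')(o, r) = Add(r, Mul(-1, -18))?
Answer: Mul(I, Pow(3903, Rational(1, 2))) ≈ Mul(62.474, I)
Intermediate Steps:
Function('m')(o, r) = Add(18, r) (Function('m')(o, r) = Add(r, 18) = Add(18, r))
Pow(Add(-3881, Function('m')(-6, -40)), Rational(1, 2)) = Pow(Add(-3881, Add(18, -40)), Rational(1, 2)) = Pow(Add(-3881, -22), Rational(1, 2)) = Pow(-3903, Rational(1, 2)) = Mul(I, Pow(3903, Rational(1, 2)))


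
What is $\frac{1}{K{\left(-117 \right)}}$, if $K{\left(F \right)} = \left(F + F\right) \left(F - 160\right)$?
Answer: $\frac{1}{64818} \approx 1.5428 \cdot 10^{-5}$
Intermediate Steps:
$K{\left(F \right)} = 2 F \left(-160 + F\right)$
$\frac{1}{K{\left(-117 \right)}} = \frac{1}{2 \left(-117\right) \left(-160 - 117\right)} = \frac{1}{2 \left(-117\right) \left(-277\right)} = \frac{1}{64818}$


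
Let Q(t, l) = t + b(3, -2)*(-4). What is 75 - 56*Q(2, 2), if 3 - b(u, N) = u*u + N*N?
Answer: -2277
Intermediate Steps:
b(u, N) = 3 - N² - u² (b(u, N) = 3 - (u*u + N*N) = 3 - (u² + N²) = 3 - (N² + u²) = 3 + (-N² - u²) = 3 - N² - u²)
Q(t, l) = 40 + t (Q(t, l) = t + (3 - 1*(-2)² - 1*3²)*(-4) = t + (3 - 1*4 - 1*9)*(-4) = t + (3 - 4 - 9)*(-4) = t - 10*(-4) = t + 40 = 40 + t)
75 - 56*Q(2, 2) = 75 - 56*(40 + 2) = 75 - 56*42 = 75 - 2352 = -2277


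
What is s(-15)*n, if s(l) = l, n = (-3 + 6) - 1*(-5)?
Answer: -120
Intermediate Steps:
n = 8 (n = 3 + 5 = 8)
s(-15)*n = -15*8 = -120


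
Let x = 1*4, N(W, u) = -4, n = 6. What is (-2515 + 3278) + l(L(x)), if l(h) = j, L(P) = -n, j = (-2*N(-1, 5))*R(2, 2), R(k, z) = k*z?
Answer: 795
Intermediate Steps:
x = 4
j = 32 (j = (-2*(-4))*(2*2) = 8*4 = 32)
L(P) = -6 (L(P) = -1*6 = -6)
l(h) = 32
(-2515 + 3278) + l(L(x)) = (-2515 + 3278) + 32 = 763 + 32 = 795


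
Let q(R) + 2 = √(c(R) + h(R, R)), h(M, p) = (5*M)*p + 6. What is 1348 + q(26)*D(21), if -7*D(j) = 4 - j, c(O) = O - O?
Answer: 9402/7 + 17*√3386/7 ≈ 1484.5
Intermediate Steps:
c(O) = 0
h(M, p) = 6 + 5*M*p (h(M, p) = 5*M*p + 6 = 6 + 5*M*p)
D(j) = -4/7 + j/7 (D(j) = -(4 - j)/7 = -4/7 + j/7)
q(R) = -2 + √(6 + 5*R²) (q(R) = -2 + √(0 + (6 + 5*R*R)) = -2 + √(0 + (6 + 5*R²)) = -2 + √(6 + 5*R²))
1348 + q(26)*D(21) = 1348 + (-2 + √(6 + 5*26²))*(-4/7 + (⅐)*21) = 1348 + (-2 + √(6 + 5*676))*(-4/7 + 3) = 1348 + (-2 + √(6 + 3380))*(17/7) = 1348 + (-2 + √3386)*(17/7) = 1348 + (-34/7 + 17*√3386/7) = 9402/7 + 17*√3386/7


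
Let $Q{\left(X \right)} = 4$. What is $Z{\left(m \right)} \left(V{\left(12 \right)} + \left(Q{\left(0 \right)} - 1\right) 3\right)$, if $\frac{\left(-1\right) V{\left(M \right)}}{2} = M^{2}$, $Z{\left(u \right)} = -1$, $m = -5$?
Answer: $279$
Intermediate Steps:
$V{\left(M \right)} = - 2 M^{2}$
$Z{\left(m \right)} \left(V{\left(12 \right)} + \left(Q{\left(0 \right)} - 1\right) 3\right) = - (- 2 \cdot 12^{2} + \left(4 - 1\right) 3) = - (\left(-2\right) 144 + 3 \cdot 3) = - (-288 + 9) = \left(-1\right) \left(-279\right) = 279$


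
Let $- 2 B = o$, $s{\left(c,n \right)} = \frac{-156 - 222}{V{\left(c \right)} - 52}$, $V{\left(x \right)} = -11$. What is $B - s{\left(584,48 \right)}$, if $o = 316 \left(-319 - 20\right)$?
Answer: $53556$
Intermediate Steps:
$o = -107124$ ($o = 316 \left(-339\right) = -107124$)
$s{\left(c,n \right)} = 6$ ($s{\left(c,n \right)} = \frac{-156 - 222}{-11 - 52} = - \frac{378}{-63} = \left(-378\right) \left(- \frac{1}{63}\right) = 6$)
$B = 53562$ ($B = \left(- \frac{1}{2}\right) \left(-107124\right) = 53562$)
$B - s{\left(584,48 \right)} = 53562 - 6 = 53556$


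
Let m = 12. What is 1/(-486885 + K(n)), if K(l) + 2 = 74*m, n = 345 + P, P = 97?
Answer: -1/485999 ≈ -2.0576e-6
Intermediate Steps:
n = 442 (n = 345 + 97 = 442)
K(l) = 886 (K(l) = -2 + 74*12 = -2 + 888 = 886)
1/(-486885 + K(n)) = 1/(-486885 + 886) = 1/(-485999) = -1/485999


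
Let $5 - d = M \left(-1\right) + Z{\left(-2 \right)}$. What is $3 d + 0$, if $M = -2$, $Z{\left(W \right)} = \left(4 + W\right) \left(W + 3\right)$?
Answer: $3$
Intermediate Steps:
$Z{\left(W \right)} = \left(3 + W\right) \left(4 + W\right)$ ($Z{\left(W \right)} = \left(4 + W\right) \left(3 + W\right) = \left(3 + W\right) \left(4 + W\right)$)
$d = 1$ ($d = 5 - \left(\left(-2\right) \left(-1\right) + \left(12 + \left(-2\right)^{2} + 7 \left(-2\right)\right)\right) = 5 - \left(2 + \left(12 + 4 - 14\right)\right) = 5 - \left(2 + 2\right) = 5 - 4 = 1$)
$3 d + 0 = 3 \cdot 1 + 0 = 3 + 0 = 3$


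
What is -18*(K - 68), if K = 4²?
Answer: 936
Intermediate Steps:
K = 16
-18*(K - 68) = -18*(16 - 68) = -18*(-52) = 936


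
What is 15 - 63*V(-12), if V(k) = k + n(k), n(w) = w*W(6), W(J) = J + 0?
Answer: 5307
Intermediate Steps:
W(J) = J
n(w) = 6*w (n(w) = w*6 = 6*w)
V(k) = 7*k (V(k) = k + 6*k = 7*k)
15 - 63*V(-12) = 15 - 441*(-12) = 15 - 63*(-84) = 15 + 5292 = 5307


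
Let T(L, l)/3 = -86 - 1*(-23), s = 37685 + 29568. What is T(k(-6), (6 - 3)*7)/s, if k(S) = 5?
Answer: -189/67253 ≈ -0.0028103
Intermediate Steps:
s = 67253
T(L, l) = -189 (T(L, l) = 3*(-86 - 1*(-23)) = 3*(-86 + 23) = 3*(-63) = -189)
T(k(-6), (6 - 3)*7)/s = -189/67253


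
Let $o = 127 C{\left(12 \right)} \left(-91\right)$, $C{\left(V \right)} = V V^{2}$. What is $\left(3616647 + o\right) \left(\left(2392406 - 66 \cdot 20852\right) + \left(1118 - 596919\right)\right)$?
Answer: $-6874716565677$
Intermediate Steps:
$C{\left(V \right)} = V^{3}$
$o = -19970496$ ($o = 127 \cdot 12^{3} \left(-91\right) = 127 \cdot 1728 \left(-91\right) = 219456 \left(-91\right) = -19970496$)
$\left(3616647 + o\right) \left(\left(2392406 - 66 \cdot 20852\right) + \left(1118 - 596919\right)\right) = \left(3616647 - 19970496\right) \left(\left(2392406 - 66 \cdot 20852\right) + \left(1118 - 596919\right)\right) = - 16353849 \left(\left(2392406 - 1376232\right) + \left(1118 - 596919\right)\right) = - 16353849 \left(\left(2392406 - 1376232\right) - 595801\right) = - 16353849 \left(1016174 - 595801\right) = \left(-16353849\right) 420373 = -6874716565677$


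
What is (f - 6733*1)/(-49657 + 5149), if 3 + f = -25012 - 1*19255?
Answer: 17001/14836 ≈ 1.1459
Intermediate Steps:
f = -44270 (f = -3 + (-25012 - 1*19255) = -3 + (-25012 - 19255) = -3 - 44267 = -44270)
(f - 6733*1)/(-49657 + 5149) = (-44270 - 6733*1)/(-49657 + 5149) = (-44270 - 6733)/(-44508) = -51003*(-1/44508) = 17001/14836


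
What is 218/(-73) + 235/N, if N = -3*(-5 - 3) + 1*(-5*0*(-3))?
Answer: 11923/1752 ≈ 6.8054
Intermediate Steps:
N = 24 (N = -3*(-8) + 1*(0*(-3)) = 24 + 1*0 = 24 + 0 = 24)
218/(-73) + 235/N = 218/(-73) + 235/24 = 218*(-1/73) + 235*(1/24) = -218/73 + 235/24 = 11923/1752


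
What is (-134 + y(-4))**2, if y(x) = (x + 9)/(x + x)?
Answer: 1159929/64 ≈ 18124.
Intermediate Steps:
y(x) = (9 + x)/(2*x) (y(x) = (9 + x)/((2*x)) = (9 + x)*(1/(2*x)) = (9 + x)/(2*x))
(-134 + y(-4))**2 = (-134 + (1/2)*(9 - 4)/(-4))**2 = (-134 + (1/2)*(-1/4)*5)**2 = (-134 - 5/8)**2 = (-1077/8)**2 = 1159929/64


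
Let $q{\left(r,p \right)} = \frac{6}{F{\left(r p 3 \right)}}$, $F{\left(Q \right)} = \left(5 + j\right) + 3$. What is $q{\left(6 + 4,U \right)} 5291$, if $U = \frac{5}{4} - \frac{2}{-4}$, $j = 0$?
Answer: $\frac{15873}{4} \approx 3968.3$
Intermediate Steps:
$U = \frac{7}{4}$ ($U = 5 \cdot \frac{1}{4} - - \frac{1}{2} = \frac{5}{4} + \frac{1}{2} = \frac{7}{4} \approx 1.75$)
$F{\left(Q \right)} = 8$ ($F{\left(Q \right)} = \left(5 + 0\right) + 3 = 5 + 3 = 8$)
$q{\left(r,p \right)} = \frac{3}{4}$ ($q{\left(r,p \right)} = \frac{6}{8} = 6 \cdot \frac{1}{8} = \frac{3}{4}$)
$q{\left(6 + 4,U \right)} 5291 = \frac{3}{4} \cdot 5291 = \frac{15873}{4}$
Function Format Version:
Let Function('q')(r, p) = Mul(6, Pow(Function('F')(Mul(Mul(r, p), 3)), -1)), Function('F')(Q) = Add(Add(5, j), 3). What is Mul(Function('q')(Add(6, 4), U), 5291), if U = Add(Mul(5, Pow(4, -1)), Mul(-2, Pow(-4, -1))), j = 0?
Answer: Rational(15873, 4) ≈ 3968.3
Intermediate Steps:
U = Rational(7, 4) (U = Add(Mul(5, Rational(1, 4)), Mul(-2, Rational(-1, 4))) = Add(Rational(5, 4), Rational(1, 2)) = Rational(7, 4) ≈ 1.7500)
Function('F')(Q) = 8 (Function('F')(Q) = Add(Add(5, 0), 3) = Add(5, 3) = 8)
Function('q')(r, p) = Rational(3, 4) (Function('q')(r, p) = Mul(6, Pow(8, -1)) = Mul(6, Rational(1, 8)) = Rational(3, 4))
Mul(Function('q')(Add(6, 4), U), 5291) = Mul(Rational(3, 4), 5291) = Rational(15873, 4)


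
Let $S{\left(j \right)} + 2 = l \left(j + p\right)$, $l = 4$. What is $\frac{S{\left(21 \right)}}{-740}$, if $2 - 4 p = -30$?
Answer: $- \frac{57}{370} \approx -0.15405$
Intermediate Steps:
$p = 8$ ($p = \frac{1}{2} - - \frac{15}{2} = \frac{1}{2} + \frac{15}{2} = 8$)
$S{\left(j \right)} = 30 + 4 j$ ($S{\left(j \right)} = -2 + 4 \left(j + 8\right) = -2 + 4 \left(8 + j\right) = -2 + \left(32 + 4 j\right) = 30 + 4 j$)
$\frac{S{\left(21 \right)}}{-740} = \frac{30 + 4 \cdot 21}{-740} = \left(30 + 84\right) \left(- \frac{1}{740}\right) = 114 \left(- \frac{1}{740}\right) = - \frac{57}{370}$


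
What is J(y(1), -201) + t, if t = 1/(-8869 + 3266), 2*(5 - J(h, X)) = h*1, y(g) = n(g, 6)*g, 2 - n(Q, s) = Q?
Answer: 50425/11206 ≈ 4.4998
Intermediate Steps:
n(Q, s) = 2 - Q
y(g) = g*(2 - g) (y(g) = (2 - g)*g = g*(2 - g))
J(h, X) = 5 - h/2
t = -1/5603 (t = 1/(-5603) = -1/5603 ≈ -0.00017848)
J(y(1), -201) + t = (5 - (2 - 1*1)/2) - 1/5603 = (5 - (2 - 1)/2) - 1/5603 = (5 - 1/2) - 1/5603 = (5 - ½*1) - 1/5603 = (5 - ½) - 1/5603 = 9/2 - 1/5603 = 50425/11206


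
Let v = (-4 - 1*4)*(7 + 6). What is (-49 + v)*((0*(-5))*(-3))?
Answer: 0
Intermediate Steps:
v = -104 (v = (-4 - 4)*13 = -8*13 = -104)
(-49 + v)*((0*(-5))*(-3)) = (-49 - 104)*((0*(-5))*(-3)) = -0*(-3) = -153*0 = 0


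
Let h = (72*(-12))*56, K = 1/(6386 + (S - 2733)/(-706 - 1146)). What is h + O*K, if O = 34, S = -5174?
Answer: -572613884168/11834779 ≈ -48384.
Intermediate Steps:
K = 1852/11834779 (K = 1/(6386 + (-5174 - 2733)/(-706 - 1146)) = 1/(6386 - 7907/(-1852)) = 1/(6386 - 7907*(-1/1852)) = 1/(6386 + 7907/1852) = 1/(11834779/1852) = 1852/11834779 ≈ 0.00015649)
h = -48384 (h = -864*56 = -48384)
h + O*K = -48384 + 34*(1852/11834779) = -48384 + 62968/11834779 = -572613884168/11834779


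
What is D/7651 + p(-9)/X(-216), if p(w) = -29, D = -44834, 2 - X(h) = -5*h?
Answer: -6872739/1178254 ≈ -5.8330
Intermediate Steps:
X(h) = 2 + 5*h (X(h) = 2 - (-5)*h = 2 + 5*h)
D/7651 + p(-9)/X(-216) = -44834/7651 - 29/(2 + 5*(-216)) = -44834*1/7651 - 29/(2 - 1080) = -44834/7651 - 29/(-1078) = -44834/7651 - 29*(-1/1078) = -44834/7651 + 29/1078 = -6872739/1178254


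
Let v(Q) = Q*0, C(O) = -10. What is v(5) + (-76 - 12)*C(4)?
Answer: 880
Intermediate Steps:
v(Q) = 0
v(5) + (-76 - 12)*C(4) = 0 + (-76 - 12)*(-10) = 0 - 88*(-10) = 0 + 880 = 880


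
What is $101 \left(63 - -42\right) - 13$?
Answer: $10592$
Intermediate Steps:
$101 \left(63 - -42\right) - 13 = 101 \left(63 + 42\right) - 13 = 101 \cdot 105 - 13 = 10605 - 13 = 10592$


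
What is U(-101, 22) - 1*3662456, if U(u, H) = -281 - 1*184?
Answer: -3662921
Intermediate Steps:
U(u, H) = -465 (U(u, H) = -281 - 184 = -465)
U(-101, 22) - 1*3662456 = -465 - 1*3662456 = -465 - 3662456 = -3662921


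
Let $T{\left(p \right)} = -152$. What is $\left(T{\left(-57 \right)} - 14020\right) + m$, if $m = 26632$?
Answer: $12460$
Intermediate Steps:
$\left(T{\left(-57 \right)} - 14020\right) + m = \left(-152 - 14020\right) + 26632 = -14172 + 26632 = 12460$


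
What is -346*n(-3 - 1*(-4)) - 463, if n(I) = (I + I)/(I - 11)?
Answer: -1969/5 ≈ -393.80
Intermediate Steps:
n(I) = 2*I/(-11 + I) (n(I) = (2*I)/(-11 + I) = 2*I/(-11 + I))
-346*n(-3 - 1*(-4)) - 463 = -692*(-3 - 1*(-4))/(-11 + (-3 - 1*(-4))) - 463 = -692*(-3 + 4)/(-11 + (-3 + 4)) - 463 = -692/(-11 + 1) - 463 = -692/(-10) - 463 = -692*(-1)/10 - 463 = -346*(-⅕) - 463 = 346/5 - 463 = -1969/5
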